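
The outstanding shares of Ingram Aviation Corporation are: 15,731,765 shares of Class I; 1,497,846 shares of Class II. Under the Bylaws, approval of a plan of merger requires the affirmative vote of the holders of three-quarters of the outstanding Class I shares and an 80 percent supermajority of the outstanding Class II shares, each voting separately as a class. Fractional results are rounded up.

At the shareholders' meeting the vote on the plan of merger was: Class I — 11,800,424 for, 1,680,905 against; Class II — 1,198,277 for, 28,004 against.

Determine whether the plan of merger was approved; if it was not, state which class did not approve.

Approved — every class gave the required vote.

Class I: 3/4 of 15731765 = 11798823.75, rounded up to 11798824; 11,798,824 required, 11,800,424 in favor — approved.
Class II: 4/5 of 1497846 = 1198276.80, rounded up to 1198277; 1,198,277 required, 1,198,277 in favor — approved.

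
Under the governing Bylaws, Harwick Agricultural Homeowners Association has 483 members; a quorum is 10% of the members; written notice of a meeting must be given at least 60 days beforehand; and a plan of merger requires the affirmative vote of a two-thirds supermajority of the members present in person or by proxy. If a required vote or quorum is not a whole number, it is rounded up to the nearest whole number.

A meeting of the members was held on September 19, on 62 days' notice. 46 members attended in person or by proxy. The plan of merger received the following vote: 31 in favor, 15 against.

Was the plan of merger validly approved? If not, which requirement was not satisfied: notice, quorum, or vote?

Invalid — quorum requirement not satisfied.

Notice: 62 days given; 60 required. Satisfied.
Quorum: 10% of 483 = 48.30, rounded up to 49; 46 present. Not satisfied.
Vote: requires two-thirds of those present (46); 2/3 of 46 = 30.67, rounded up to 31, so 31 needed; 31 in favor. Satisfied.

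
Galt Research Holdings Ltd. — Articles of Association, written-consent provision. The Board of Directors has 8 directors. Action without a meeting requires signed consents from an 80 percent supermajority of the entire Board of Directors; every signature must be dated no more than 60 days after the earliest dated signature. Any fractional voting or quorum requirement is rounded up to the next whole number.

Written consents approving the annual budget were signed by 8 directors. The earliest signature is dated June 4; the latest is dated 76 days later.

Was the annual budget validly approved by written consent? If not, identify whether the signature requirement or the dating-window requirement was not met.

Not effective — dating-window requirement not satisfied.

Signatures required: an 80 percent supermajority of 8 — 4/5 of 8 = 6.40, rounded up to 7, so 7 needed; 8 signed. Sufficient.
Dating window: the latest signature is 76 days after the earliest; the limit is 60 days. Outside the window.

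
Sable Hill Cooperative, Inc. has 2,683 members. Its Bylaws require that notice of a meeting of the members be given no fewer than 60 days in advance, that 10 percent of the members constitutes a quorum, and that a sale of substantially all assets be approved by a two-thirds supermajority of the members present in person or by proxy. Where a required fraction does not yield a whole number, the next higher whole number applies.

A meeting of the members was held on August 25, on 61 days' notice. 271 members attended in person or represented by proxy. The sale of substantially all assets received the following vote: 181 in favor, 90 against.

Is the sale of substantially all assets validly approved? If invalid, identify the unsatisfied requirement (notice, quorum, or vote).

Valid — all requirements satisfied.

Notice: 61 days given; 60 required. Satisfied.
Quorum: 10% of 2,683 = 268.30, rounded up to 269; 271 present. Satisfied.
Vote: requires two-thirds of those present (271); 2/3 of 271 = 180.67, rounded up to 181, so 181 needed; 181 in favor. Satisfied.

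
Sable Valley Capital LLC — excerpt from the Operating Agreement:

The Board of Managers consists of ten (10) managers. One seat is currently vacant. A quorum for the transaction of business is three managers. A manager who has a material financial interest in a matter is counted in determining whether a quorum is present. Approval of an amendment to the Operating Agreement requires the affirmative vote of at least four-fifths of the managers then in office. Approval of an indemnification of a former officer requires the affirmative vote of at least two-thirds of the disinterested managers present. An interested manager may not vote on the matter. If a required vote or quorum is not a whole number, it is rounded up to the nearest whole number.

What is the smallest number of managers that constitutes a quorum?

The quorum is fixed at 3.

3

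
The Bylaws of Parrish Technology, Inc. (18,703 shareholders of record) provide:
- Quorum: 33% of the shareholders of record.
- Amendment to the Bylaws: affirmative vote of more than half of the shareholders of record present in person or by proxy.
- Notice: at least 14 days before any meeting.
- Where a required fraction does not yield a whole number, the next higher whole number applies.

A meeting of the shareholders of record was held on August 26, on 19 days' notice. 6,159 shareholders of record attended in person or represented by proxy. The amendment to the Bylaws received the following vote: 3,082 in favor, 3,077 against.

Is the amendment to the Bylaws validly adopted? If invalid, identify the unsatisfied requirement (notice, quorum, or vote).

Notice: 19 days given; 14 required. Satisfied.
Quorum: 33% of 18,703 = 6,171.99, rounded up to 6,172; 6,159 present. Not satisfied.
Vote: requires a majority of those present (6,159); a majority of 6159 is 3080, so 3,080 needed; 3,082 in favor. Satisfied.

Invalid — quorum requirement not satisfied.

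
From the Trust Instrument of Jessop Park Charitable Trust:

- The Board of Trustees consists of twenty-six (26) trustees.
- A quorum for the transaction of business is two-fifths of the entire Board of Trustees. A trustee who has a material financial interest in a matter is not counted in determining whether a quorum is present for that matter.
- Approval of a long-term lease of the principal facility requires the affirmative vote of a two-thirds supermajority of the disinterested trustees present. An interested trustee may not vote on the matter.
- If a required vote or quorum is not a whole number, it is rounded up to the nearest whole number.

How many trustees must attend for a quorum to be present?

2/5 of 26 = 10.40, rounded up to 11.

11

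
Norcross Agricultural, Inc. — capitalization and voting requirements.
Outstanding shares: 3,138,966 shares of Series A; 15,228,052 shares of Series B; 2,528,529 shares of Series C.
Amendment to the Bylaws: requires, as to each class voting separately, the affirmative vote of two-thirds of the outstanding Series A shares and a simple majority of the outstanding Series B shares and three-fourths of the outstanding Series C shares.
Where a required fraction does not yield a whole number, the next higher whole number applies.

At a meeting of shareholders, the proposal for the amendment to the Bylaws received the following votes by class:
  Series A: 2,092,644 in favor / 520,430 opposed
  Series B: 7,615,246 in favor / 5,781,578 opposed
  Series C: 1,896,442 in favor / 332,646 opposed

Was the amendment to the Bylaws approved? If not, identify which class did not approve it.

Approved — every class gave the required vote.

Series A: 2/3 of 3138966 = 2092644; 2,092,644 required, 2,092,644 in favor — approved.
Series B: a majority of 15228052 is 7614027; 7,614,027 required, 7,615,246 in favor — approved.
Series C: 3/4 of 2528529 = 1896396.75, rounded up to 1896397; 1,896,397 required, 1,896,442 in favor — approved.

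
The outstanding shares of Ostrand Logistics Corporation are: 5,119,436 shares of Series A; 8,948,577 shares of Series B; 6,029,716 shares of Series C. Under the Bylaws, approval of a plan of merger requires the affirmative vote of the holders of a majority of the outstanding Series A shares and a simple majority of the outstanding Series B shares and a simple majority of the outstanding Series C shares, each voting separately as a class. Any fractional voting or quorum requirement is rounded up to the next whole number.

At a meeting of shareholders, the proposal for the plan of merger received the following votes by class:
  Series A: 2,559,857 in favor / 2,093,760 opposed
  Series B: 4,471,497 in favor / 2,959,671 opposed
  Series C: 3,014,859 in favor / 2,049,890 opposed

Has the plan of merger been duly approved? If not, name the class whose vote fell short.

Series A: a majority of 5119436 is 2559719; 2,559,719 required, 2,559,857 in favor — approved.
Series B: a majority of 8948577 is 4474289; 4,474,289 required, 4,471,497 in favor — not approved.
Series C: a majority of 6029716 is 3014859; 3,014,859 required, 3,014,859 in favor — approved.

Not approved — the Series B shares did not give the required vote.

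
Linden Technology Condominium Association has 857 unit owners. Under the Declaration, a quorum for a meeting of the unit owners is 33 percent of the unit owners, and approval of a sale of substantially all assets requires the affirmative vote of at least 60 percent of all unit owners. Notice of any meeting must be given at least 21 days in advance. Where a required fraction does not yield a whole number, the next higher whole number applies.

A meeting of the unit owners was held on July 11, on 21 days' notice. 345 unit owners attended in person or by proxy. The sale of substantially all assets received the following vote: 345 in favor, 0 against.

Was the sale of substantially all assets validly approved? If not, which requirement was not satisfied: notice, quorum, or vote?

Notice: 21 days given; 21 required. Satisfied.
Quorum: 33% of 857 = 282.81, rounded up to 283; 345 present. Satisfied.
Vote: requires three-fifths of all unit owners (857); 3/5 of 857 = 514.20, rounded up to 515, so 515 needed; 345 in favor. Not satisfied.

Invalid — vote requirement not satisfied.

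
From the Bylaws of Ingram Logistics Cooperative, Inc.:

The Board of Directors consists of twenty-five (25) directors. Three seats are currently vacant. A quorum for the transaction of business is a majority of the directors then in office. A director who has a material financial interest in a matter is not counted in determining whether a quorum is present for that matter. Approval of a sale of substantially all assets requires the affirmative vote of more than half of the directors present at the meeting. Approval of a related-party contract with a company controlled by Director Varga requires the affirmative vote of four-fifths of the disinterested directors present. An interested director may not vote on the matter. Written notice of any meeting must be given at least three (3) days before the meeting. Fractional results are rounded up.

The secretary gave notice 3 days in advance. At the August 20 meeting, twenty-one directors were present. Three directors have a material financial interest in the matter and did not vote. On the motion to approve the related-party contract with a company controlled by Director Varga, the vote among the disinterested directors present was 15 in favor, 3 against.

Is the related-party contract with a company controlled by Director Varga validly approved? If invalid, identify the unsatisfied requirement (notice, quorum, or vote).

Notice: 3 days given; 3 required (3 ≥ 3). Satisfied.
Quorum: 21 present, but the 3 interested directors do not count, leaving 18. Quorum is 12. Satisfied.
Vote: the related-party contract with a company controlled by Director Varga requires four-fifths of the disinterested directors present (21 − 3 = 18). 4/5 of 18 = 14.40, rounded up to 15, so 15 affirmative votes are needed; 15 voted in favor. Satisfied.

Valid — all requirements satisfied.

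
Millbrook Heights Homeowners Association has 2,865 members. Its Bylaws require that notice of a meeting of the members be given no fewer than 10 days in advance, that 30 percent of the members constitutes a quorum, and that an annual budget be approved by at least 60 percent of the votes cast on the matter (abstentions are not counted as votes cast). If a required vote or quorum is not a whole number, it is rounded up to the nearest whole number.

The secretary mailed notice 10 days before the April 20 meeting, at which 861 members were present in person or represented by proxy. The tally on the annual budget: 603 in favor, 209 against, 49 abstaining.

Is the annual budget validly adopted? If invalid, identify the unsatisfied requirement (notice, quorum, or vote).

Notice: 10 days given; 10 required. Satisfied.
Quorum: 30% of 2,865 = 859.50, rounded up to 860; 861 present. Satisfied.
Vote: requires three-fifths of the votes cast (861 − 49 abstaining = 812); 3/5 of 812 = 487.20, rounded up to 488, so 488 needed; 603 in favor. Satisfied.

Valid — all requirements satisfied.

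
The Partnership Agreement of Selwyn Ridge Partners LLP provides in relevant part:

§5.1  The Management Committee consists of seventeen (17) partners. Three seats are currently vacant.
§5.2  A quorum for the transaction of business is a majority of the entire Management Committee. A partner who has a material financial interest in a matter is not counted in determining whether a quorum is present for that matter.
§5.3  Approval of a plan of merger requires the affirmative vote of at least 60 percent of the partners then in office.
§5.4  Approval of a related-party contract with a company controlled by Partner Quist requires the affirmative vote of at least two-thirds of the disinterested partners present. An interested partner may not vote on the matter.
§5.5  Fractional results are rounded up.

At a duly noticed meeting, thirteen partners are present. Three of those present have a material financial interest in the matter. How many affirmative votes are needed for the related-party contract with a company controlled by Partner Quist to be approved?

The related-party contract with a company controlled by Partner Quist requires two-thirds of the disinterested partners present (13 − 3 = 10).
2/3 of 10 = 6.67, rounded up to 7.

7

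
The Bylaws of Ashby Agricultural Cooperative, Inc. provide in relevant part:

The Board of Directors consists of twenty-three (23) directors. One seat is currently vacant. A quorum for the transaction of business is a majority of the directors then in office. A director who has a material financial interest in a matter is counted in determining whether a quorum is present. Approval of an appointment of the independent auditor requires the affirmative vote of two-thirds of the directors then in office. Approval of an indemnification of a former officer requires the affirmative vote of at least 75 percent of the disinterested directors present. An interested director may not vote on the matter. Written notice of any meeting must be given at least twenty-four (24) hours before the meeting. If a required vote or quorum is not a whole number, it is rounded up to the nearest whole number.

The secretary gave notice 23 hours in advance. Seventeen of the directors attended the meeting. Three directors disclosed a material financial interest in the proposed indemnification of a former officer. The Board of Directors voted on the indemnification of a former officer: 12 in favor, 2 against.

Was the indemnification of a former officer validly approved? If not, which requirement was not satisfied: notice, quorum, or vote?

Invalid — notice requirement not satisfied.

Notice: 23 hours given; 24 required (23 < 24). Not satisfied.
Quorum: 17 present (interested directors count toward quorum); quorum is 12. Satisfied.
Vote: the indemnification of a former officer requires three-fourths of the disinterested directors present (17 − 3 = 14). 3/4 of 14 = 10.50, rounded up to 11, so 11 affirmative votes are needed; 12 voted in favor. Satisfied.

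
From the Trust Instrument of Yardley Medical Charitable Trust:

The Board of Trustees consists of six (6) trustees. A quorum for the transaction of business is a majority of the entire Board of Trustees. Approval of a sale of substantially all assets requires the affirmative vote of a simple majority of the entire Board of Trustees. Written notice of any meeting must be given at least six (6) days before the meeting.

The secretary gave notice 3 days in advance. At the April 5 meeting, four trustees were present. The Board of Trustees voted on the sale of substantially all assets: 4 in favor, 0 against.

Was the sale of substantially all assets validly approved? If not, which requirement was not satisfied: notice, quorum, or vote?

Notice: 3 days given; 6 required (3 < 6). Not satisfied.
Quorum: 4 present; quorum is 4. Satisfied.
Vote: the sale of substantially all assets requires a majority of the entire Board of Trustees (6). A majority of 6 is 4, so 4 affirmative votes are needed; 4 voted in favor. Satisfied.

Invalid — notice requirement not satisfied.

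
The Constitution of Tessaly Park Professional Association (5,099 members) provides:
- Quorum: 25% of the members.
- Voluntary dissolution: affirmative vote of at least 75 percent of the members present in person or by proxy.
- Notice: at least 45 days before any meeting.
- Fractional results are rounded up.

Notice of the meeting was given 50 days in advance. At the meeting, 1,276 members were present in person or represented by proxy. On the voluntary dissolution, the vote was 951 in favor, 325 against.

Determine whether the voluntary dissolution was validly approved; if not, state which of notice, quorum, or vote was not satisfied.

Invalid — vote requirement not satisfied.

Notice: 50 days given; 45 required. Satisfied.
Quorum: 25% of 5,099 = 1,274.75, rounded up to 1,275; 1,276 present. Satisfied.
Vote: requires three-fourths of those present (1,276); 3/4 of 1276 = 957, so 957 needed; 951 in favor. Not satisfied.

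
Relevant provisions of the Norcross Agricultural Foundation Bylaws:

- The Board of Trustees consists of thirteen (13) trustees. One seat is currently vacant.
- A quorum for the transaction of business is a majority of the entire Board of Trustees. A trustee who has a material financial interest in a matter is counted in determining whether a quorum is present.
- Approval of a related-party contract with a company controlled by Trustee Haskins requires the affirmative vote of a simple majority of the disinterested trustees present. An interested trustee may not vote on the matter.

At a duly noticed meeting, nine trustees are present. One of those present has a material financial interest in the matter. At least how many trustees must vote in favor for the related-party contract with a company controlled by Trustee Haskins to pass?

5

The related-party contract with a company controlled by Trustee Haskins requires a majority of the disinterested trustees present (9 − 1 = 8).
A majority of 8 is 5.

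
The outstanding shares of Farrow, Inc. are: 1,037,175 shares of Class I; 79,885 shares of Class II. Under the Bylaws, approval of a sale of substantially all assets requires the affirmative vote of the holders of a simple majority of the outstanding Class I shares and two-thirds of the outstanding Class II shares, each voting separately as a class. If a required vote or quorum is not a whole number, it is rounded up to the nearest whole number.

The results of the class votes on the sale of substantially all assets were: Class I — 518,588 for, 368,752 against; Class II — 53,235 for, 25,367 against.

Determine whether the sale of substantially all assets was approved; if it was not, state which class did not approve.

Class I: a majority of 1037175 is 518588; 518,588 required, 518,588 in favor — approved.
Class II: 2/3 of 79885 = 53256.67, rounded up to 53257; 53,257 required, 53,235 in favor — not approved.

Not approved — the Class II shares did not give the required vote.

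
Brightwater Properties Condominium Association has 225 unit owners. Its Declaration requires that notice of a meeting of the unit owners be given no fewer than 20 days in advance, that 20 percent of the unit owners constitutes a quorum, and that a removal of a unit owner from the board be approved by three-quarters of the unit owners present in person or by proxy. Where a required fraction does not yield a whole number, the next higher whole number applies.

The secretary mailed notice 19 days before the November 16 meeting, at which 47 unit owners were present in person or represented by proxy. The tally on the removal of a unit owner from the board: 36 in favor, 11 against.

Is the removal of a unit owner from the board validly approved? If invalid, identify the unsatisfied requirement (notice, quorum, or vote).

Notice: 19 days given; 20 required. Not satisfied.
Quorum: 20% of 225 = 45; 47 present. Satisfied.
Vote: requires three-fourths of those present (47); 3/4 of 47 = 35.25, rounded up to 36, so 36 needed; 36 in favor. Satisfied.

Invalid — notice requirement not satisfied.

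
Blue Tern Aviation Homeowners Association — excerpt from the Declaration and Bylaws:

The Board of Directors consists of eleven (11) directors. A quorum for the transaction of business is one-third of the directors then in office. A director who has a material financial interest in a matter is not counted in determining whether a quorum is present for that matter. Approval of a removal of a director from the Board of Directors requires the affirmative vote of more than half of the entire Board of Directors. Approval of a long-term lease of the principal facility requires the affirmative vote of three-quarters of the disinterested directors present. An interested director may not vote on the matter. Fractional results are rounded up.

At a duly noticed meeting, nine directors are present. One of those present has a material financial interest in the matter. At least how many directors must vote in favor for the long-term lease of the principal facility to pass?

6

The long-term lease of the principal facility requires three-fourths of the disinterested directors present (9 − 1 = 8).
3/4 of 8 = 6.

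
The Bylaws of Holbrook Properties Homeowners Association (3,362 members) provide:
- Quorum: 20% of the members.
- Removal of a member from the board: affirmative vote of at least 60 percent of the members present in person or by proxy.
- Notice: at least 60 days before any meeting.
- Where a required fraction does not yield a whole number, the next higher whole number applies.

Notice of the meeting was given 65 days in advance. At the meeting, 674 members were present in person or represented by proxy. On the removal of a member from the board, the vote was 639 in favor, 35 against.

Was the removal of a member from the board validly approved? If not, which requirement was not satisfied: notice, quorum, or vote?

Valid — all requirements satisfied.

Notice: 65 days given; 60 required. Satisfied.
Quorum: 20% of 3,362 = 672.40, rounded up to 673; 674 present. Satisfied.
Vote: requires three-fifths of those present (674); 3/5 of 674 = 404.40, rounded up to 405, so 405 needed; 639 in favor. Satisfied.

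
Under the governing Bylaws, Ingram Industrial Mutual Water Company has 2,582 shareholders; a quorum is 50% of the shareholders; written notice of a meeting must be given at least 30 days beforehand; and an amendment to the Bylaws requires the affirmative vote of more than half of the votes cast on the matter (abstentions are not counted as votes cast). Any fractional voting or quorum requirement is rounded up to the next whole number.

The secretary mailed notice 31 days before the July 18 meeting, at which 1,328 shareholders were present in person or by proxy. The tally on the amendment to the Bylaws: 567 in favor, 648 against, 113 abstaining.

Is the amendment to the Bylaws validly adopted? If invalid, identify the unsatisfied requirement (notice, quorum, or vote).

Notice: 31 days given; 30 required. Satisfied.
Quorum: 50% of 2,582 = 1,291; 1,328 present. Satisfied.
Vote: requires a majority of the votes cast (1,328 − 113 abstaining = 1,215); a majority of 1215 is 608, so 608 needed; 567 in favor. Not satisfied.

Invalid — vote requirement not satisfied.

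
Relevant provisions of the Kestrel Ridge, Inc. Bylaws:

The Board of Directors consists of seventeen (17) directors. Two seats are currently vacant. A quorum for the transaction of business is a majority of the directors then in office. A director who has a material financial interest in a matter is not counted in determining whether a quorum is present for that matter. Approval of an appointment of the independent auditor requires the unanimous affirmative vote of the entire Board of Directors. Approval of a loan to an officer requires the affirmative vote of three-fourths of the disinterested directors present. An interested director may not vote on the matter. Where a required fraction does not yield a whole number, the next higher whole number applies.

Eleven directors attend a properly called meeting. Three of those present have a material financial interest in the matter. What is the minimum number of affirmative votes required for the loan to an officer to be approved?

The loan to an officer requires three-fourths of the disinterested directors present (11 − 3 = 8).
3/4 of 8 = 6.

6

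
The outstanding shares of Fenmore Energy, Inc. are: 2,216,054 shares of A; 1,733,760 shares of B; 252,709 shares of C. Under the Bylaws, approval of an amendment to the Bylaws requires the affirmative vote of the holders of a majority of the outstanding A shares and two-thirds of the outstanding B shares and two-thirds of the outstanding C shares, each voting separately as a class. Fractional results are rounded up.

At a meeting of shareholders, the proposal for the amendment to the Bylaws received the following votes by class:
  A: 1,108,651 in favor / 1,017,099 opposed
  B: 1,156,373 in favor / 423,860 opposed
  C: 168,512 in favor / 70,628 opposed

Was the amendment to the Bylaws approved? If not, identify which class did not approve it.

Approved — every class gave the required vote.

A: a majority of 2216054 is 1108028; 1,108,028 required, 1,108,651 in favor — approved.
B: 2/3 of 1733760 = 1155840; 1,155,840 required, 1,156,373 in favor — approved.
C: 2/3 of 252709 = 168472.67, rounded up to 168473; 168,473 required, 168,512 in favor — approved.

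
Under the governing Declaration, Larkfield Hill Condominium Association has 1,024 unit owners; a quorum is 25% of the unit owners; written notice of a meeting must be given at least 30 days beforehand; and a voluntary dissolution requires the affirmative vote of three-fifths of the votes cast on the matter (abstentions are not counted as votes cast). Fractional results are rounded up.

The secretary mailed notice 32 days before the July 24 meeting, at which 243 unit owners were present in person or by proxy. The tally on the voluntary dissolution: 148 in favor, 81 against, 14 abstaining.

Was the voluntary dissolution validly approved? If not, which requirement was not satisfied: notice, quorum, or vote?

Invalid — quorum requirement not satisfied.

Notice: 32 days given; 30 required. Satisfied.
Quorum: 25% of 1,024 = 256; 243 present. Not satisfied.
Vote: requires three-fifths of the votes cast (243 − 14 abstaining = 229); 3/5 of 229 = 137.40, rounded up to 138, so 138 needed; 148 in favor. Satisfied.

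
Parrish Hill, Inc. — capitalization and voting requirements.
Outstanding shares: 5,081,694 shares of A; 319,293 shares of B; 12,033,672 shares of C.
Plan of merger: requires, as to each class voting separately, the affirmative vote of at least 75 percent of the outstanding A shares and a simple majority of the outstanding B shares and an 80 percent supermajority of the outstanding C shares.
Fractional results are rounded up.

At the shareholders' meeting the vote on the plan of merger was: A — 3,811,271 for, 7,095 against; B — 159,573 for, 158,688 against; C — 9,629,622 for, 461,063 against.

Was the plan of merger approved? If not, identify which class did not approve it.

A: 3/4 of 5081694 = 3811270.50, rounded up to 3811271; 3,811,271 required, 3,811,271 in favor — approved.
B: a majority of 319293 is 159647; 159,647 required, 159,573 in favor — not approved.
C: 4/5 of 12033672 = 9626937.60, rounded up to 9626938; 9,626,938 required, 9,629,622 in favor — approved.

Not approved — the B shares did not give the required vote.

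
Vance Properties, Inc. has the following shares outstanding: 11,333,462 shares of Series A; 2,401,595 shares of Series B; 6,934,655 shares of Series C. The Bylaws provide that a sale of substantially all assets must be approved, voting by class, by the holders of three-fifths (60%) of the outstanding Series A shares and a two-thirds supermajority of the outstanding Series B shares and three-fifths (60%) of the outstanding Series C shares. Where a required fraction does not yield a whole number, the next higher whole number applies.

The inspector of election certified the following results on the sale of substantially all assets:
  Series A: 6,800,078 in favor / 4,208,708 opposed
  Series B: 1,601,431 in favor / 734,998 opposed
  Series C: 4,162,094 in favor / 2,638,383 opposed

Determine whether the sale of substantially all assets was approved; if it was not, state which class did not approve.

Approved — every class gave the required vote.

Series A: 3/5 of 11333462 = 6800077.20, rounded up to 6800078; 6,800,078 required, 6,800,078 in favor — approved.
Series B: 2/3 of 2401595 = 1601063.33, rounded up to 1601064; 1,601,064 required, 1,601,431 in favor — approved.
Series C: 3/5 of 6934655 = 4160793; 4,160,793 required, 4,162,094 in favor — approved.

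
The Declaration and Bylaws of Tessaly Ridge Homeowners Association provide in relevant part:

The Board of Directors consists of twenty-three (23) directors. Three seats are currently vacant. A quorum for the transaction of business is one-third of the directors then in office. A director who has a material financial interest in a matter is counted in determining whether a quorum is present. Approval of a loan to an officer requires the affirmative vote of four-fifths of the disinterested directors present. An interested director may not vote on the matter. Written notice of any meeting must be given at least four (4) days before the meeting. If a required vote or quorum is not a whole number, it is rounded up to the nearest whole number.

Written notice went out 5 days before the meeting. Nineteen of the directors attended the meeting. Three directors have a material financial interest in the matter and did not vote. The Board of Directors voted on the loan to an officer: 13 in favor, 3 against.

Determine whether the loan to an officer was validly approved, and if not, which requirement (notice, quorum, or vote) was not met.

Valid — all requirements satisfied.

Notice: 5 days given; 4 required (5 ≥ 4). Satisfied.
Quorum: 19 present (interested directors count toward quorum); quorum is 7. Satisfied.
Vote: the loan to an officer requires four-fifths of the disinterested directors present (19 − 3 = 16). 4/5 of 16 = 12.80, rounded up to 13, so 13 affirmative votes are needed; 13 voted in favor. Satisfied.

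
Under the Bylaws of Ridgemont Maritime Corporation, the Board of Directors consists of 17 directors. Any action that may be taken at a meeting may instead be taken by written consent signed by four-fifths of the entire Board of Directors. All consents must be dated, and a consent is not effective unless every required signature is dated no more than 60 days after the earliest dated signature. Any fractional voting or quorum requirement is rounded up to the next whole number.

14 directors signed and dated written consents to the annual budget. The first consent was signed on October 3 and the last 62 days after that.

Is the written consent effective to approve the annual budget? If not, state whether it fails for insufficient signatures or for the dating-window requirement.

Signatures required: four-fifths of 17 — 4/5 of 17 = 13.60, rounded up to 14, so 14 needed; 14 signed. Sufficient.
Dating window: the latest signature is 62 days after the earliest; the limit is 60 days. Outside the window.

Not effective — dating-window requirement not satisfied.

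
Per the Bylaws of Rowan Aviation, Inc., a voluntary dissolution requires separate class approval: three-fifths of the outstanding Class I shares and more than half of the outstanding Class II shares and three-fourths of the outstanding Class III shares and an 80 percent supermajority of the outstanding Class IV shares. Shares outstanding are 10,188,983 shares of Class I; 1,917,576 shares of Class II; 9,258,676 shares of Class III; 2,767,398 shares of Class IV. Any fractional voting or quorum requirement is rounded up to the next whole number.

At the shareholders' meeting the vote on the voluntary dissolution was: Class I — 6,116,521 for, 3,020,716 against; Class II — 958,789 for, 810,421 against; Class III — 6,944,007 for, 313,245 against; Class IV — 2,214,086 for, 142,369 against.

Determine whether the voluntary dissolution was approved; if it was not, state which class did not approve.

Class I: 3/5 of 10188983 = 6113389.80, rounded up to 6113390; 6,113,390 required, 6,116,521 in favor — approved.
Class II: a majority of 1917576 is 958789; 958,789 required, 958,789 in favor — approved.
Class III: 3/4 of 9258676 = 6944007; 6,944,007 required, 6,944,007 in favor — approved.
Class IV: 4/5 of 2767398 = 2213918.40, rounded up to 2213919; 2,213,919 required, 2,214,086 in favor — approved.

Approved — every class gave the required vote.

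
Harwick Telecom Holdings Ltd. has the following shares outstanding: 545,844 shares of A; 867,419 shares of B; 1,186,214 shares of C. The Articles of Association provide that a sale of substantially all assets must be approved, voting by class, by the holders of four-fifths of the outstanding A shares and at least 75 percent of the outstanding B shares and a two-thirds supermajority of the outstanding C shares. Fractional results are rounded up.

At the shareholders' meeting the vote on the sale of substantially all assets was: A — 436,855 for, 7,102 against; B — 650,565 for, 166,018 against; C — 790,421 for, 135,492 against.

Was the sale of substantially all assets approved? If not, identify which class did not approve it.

Not approved — the C shares did not give the required vote.

A: 4/5 of 545844 = 436675.20, rounded up to 436676; 436,676 required, 436,855 in favor — approved.
B: 3/4 of 867419 = 650564.25, rounded up to 650565; 650,565 required, 650,565 in favor — approved.
C: 2/3 of 1186214 = 790809.33, rounded up to 790810; 790,810 required, 790,421 in favor — not approved.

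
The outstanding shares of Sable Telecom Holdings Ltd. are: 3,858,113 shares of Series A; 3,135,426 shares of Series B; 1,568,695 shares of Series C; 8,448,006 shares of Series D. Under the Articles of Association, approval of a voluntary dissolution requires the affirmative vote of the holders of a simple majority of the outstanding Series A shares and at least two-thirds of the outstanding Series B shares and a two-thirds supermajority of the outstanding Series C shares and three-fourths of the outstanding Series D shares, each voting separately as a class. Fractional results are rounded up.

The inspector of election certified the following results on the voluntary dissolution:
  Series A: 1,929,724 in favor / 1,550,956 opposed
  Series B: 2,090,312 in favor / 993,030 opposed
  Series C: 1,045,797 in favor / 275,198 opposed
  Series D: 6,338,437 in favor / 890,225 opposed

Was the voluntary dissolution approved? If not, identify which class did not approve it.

Approved — every class gave the required vote.

Series A: a majority of 3858113 is 1929057; 1,929,057 required, 1,929,724 in favor — approved.
Series B: 2/3 of 3135426 = 2090284; 2,090,284 required, 2,090,312 in favor — approved.
Series C: 2/3 of 1568695 = 1045796.67, rounded up to 1045797; 1,045,797 required, 1,045,797 in favor — approved.
Series D: 3/4 of 8448006 = 6336004.50, rounded up to 6336005; 6,336,005 required, 6,338,437 in favor — approved.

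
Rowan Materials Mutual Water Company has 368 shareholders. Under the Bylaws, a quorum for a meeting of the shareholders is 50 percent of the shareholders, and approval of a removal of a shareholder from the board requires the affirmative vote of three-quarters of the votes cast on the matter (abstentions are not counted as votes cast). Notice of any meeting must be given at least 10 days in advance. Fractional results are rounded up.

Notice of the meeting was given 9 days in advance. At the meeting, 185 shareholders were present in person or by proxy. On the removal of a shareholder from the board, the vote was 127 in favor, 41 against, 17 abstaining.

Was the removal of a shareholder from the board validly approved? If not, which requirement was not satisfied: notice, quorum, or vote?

Notice: 9 days given; 10 required. Not satisfied.
Quorum: 50% of 368 = 184; 185 present. Satisfied.
Vote: requires three-fourths of the votes cast (185 − 17 abstaining = 168); 3/4 of 168 = 126, so 126 needed; 127 in favor. Satisfied.

Invalid — notice requirement not satisfied.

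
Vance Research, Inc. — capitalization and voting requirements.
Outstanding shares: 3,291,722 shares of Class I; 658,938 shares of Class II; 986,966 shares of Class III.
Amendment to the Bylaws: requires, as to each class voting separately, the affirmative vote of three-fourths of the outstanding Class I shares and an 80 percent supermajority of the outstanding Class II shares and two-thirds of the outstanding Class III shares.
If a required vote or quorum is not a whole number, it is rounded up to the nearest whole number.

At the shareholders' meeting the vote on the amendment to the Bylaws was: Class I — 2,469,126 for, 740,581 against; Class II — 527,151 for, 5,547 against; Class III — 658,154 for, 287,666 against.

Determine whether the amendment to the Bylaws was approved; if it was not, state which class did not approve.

Class I: 3/4 of 3291722 = 2468791.50, rounded up to 2468792; 2,468,792 required, 2,469,126 in favor — approved.
Class II: 4/5 of 658938 = 527150.40, rounded up to 527151; 527,151 required, 527,151 in favor — approved.
Class III: 2/3 of 986966 = 657977.33, rounded up to 657978; 657,978 required, 658,154 in favor — approved.

Approved — every class gave the required vote.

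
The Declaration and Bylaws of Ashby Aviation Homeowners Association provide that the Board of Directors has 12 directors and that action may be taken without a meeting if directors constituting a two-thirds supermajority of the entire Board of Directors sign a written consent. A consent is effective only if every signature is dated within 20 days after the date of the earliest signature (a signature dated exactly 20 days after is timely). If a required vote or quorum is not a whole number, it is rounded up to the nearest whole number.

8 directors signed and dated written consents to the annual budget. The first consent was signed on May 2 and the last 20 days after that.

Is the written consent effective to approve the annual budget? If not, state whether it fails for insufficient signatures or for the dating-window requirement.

Signatures required: a two-thirds supermajority of 12 — 2/3 of 12 = 8, so 8 needed; 8 signed. Sufficient.
Dating window: the latest signature is 20 days after the earliest; the limit is 20 days. Within the window.

Effective — both the signature and dating-window requirements are satisfied.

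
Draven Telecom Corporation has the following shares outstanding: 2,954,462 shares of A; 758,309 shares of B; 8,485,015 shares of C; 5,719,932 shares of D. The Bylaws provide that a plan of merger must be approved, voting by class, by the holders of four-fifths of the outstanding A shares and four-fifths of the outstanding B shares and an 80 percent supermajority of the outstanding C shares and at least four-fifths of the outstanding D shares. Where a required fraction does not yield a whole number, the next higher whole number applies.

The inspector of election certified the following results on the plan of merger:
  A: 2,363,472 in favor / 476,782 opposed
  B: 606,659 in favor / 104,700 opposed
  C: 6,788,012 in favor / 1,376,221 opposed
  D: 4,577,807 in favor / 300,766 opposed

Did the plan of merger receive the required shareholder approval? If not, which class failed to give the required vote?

A: 4/5 of 2954462 = 2363569.60, rounded up to 2363570; 2,363,570 required, 2,363,472 in favor — not approved.
B: 4/5 of 758309 = 606647.20, rounded up to 606648; 606,648 required, 606,659 in favor — approved.
C: 4/5 of 8485015 = 6788012; 6,788,012 required, 6,788,012 in favor — approved.
D: 4/5 of 5719932 = 4575945.60, rounded up to 4575946; 4,575,946 required, 4,577,807 in favor — approved.

Not approved — the A shares did not give the required vote.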